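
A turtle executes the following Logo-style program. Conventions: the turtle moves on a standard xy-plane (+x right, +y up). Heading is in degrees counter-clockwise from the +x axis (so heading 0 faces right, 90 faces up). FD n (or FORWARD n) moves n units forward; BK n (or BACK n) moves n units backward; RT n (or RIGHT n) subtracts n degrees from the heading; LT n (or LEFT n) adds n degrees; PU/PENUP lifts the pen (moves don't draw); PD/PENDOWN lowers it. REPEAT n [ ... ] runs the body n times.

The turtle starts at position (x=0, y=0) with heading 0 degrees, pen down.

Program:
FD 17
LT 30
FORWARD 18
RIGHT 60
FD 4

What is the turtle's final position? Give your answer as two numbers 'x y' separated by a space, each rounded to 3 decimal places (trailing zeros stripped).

Answer: 36.053 7

Derivation:
Executing turtle program step by step:
Start: pos=(0,0), heading=0, pen down
FD 17: (0,0) -> (17,0) [heading=0, draw]
LT 30: heading 0 -> 30
FD 18: (17,0) -> (32.588,9) [heading=30, draw]
RT 60: heading 30 -> 330
FD 4: (32.588,9) -> (36.053,7) [heading=330, draw]
Final: pos=(36.053,7), heading=330, 3 segment(s) drawn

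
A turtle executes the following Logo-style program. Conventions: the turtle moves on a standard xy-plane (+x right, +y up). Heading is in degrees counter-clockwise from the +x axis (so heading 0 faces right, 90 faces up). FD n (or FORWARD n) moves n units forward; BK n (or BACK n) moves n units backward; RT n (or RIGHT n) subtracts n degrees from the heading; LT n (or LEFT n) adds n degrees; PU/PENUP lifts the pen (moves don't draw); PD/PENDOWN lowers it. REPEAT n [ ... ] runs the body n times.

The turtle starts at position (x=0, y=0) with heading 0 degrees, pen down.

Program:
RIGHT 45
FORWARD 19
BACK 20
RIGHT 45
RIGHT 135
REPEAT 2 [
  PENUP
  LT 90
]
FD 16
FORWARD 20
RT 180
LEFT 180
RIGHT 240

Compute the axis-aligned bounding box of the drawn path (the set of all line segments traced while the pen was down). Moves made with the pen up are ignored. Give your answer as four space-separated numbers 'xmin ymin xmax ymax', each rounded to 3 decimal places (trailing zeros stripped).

Answer: -0.707 -13.435 13.435 0.707

Derivation:
Executing turtle program step by step:
Start: pos=(0,0), heading=0, pen down
RT 45: heading 0 -> 315
FD 19: (0,0) -> (13.435,-13.435) [heading=315, draw]
BK 20: (13.435,-13.435) -> (-0.707,0.707) [heading=315, draw]
RT 45: heading 315 -> 270
RT 135: heading 270 -> 135
REPEAT 2 [
  -- iteration 1/2 --
  PU: pen up
  LT 90: heading 135 -> 225
  -- iteration 2/2 --
  PU: pen up
  LT 90: heading 225 -> 315
]
FD 16: (-0.707,0.707) -> (10.607,-10.607) [heading=315, move]
FD 20: (10.607,-10.607) -> (24.749,-24.749) [heading=315, move]
RT 180: heading 315 -> 135
LT 180: heading 135 -> 315
RT 240: heading 315 -> 75
Final: pos=(24.749,-24.749), heading=75, 2 segment(s) drawn

Segment endpoints: x in {-0.707, 0, 13.435}, y in {-13.435, 0, 0.707}
xmin=-0.707, ymin=-13.435, xmax=13.435, ymax=0.707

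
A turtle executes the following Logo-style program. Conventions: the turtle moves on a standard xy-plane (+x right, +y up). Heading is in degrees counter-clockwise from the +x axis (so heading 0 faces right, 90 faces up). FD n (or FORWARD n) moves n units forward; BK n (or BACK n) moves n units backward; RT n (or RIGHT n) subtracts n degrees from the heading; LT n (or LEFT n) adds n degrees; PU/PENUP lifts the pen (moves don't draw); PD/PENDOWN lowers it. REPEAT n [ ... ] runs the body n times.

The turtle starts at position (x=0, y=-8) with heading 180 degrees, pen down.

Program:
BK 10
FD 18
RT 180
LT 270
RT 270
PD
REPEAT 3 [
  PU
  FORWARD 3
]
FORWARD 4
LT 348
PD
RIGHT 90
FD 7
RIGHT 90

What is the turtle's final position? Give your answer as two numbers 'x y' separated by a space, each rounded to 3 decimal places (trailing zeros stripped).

Answer: 3.545 -14.847

Derivation:
Executing turtle program step by step:
Start: pos=(0,-8), heading=180, pen down
BK 10: (0,-8) -> (10,-8) [heading=180, draw]
FD 18: (10,-8) -> (-8,-8) [heading=180, draw]
RT 180: heading 180 -> 0
LT 270: heading 0 -> 270
RT 270: heading 270 -> 0
PD: pen down
REPEAT 3 [
  -- iteration 1/3 --
  PU: pen up
  FD 3: (-8,-8) -> (-5,-8) [heading=0, move]
  -- iteration 2/3 --
  PU: pen up
  FD 3: (-5,-8) -> (-2,-8) [heading=0, move]
  -- iteration 3/3 --
  PU: pen up
  FD 3: (-2,-8) -> (1,-8) [heading=0, move]
]
FD 4: (1,-8) -> (5,-8) [heading=0, move]
LT 348: heading 0 -> 348
PD: pen down
RT 90: heading 348 -> 258
FD 7: (5,-8) -> (3.545,-14.847) [heading=258, draw]
RT 90: heading 258 -> 168
Final: pos=(3.545,-14.847), heading=168, 3 segment(s) drawn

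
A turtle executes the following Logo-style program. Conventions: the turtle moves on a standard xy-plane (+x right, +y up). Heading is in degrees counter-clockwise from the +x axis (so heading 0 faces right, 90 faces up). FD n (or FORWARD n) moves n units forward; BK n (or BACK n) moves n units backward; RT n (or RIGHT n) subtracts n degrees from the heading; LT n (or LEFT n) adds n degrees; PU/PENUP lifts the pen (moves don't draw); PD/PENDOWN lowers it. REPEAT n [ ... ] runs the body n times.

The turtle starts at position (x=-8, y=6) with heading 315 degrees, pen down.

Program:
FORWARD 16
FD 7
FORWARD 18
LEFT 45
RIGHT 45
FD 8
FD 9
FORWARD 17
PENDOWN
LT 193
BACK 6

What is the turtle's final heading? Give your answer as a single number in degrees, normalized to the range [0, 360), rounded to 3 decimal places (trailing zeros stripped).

Executing turtle program step by step:
Start: pos=(-8,6), heading=315, pen down
FD 16: (-8,6) -> (3.314,-5.314) [heading=315, draw]
FD 7: (3.314,-5.314) -> (8.263,-10.263) [heading=315, draw]
FD 18: (8.263,-10.263) -> (20.991,-22.991) [heading=315, draw]
LT 45: heading 315 -> 0
RT 45: heading 0 -> 315
FD 8: (20.991,-22.991) -> (26.648,-28.648) [heading=315, draw]
FD 9: (26.648,-28.648) -> (33.012,-35.012) [heading=315, draw]
FD 17: (33.012,-35.012) -> (45.033,-47.033) [heading=315, draw]
PD: pen down
LT 193: heading 315 -> 148
BK 6: (45.033,-47.033) -> (50.121,-50.213) [heading=148, draw]
Final: pos=(50.121,-50.213), heading=148, 7 segment(s) drawn

Answer: 148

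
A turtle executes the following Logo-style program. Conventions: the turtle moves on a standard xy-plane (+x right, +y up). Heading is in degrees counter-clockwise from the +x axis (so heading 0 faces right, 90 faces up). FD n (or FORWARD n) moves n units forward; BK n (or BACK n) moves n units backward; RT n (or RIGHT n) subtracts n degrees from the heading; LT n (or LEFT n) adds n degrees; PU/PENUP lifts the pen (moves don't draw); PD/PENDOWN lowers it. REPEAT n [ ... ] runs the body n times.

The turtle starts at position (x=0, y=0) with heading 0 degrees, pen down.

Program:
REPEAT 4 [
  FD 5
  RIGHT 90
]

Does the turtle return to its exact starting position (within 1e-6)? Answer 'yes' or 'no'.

Executing turtle program step by step:
Start: pos=(0,0), heading=0, pen down
REPEAT 4 [
  -- iteration 1/4 --
  FD 5: (0,0) -> (5,0) [heading=0, draw]
  RT 90: heading 0 -> 270
  -- iteration 2/4 --
  FD 5: (5,0) -> (5,-5) [heading=270, draw]
  RT 90: heading 270 -> 180
  -- iteration 3/4 --
  FD 5: (5,-5) -> (0,-5) [heading=180, draw]
  RT 90: heading 180 -> 90
  -- iteration 4/4 --
  FD 5: (0,-5) -> (0,0) [heading=90, draw]
  RT 90: heading 90 -> 0
]
Final: pos=(0,0), heading=0, 4 segment(s) drawn

Start position: (0, 0)
Final position: (0, 0)
Distance = 0; < 1e-6 -> CLOSED

Answer: yes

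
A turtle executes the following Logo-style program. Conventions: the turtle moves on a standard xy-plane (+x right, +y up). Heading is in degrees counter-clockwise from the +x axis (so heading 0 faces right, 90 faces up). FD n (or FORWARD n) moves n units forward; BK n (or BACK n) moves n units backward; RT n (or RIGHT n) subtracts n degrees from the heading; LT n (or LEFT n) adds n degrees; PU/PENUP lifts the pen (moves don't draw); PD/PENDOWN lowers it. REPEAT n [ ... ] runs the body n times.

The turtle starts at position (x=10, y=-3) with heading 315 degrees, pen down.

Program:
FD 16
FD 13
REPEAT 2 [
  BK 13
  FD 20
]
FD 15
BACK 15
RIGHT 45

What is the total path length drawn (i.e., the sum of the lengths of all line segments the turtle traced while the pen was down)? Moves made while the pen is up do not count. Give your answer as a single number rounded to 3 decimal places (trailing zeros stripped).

Answer: 125

Derivation:
Executing turtle program step by step:
Start: pos=(10,-3), heading=315, pen down
FD 16: (10,-3) -> (21.314,-14.314) [heading=315, draw]
FD 13: (21.314,-14.314) -> (30.506,-23.506) [heading=315, draw]
REPEAT 2 [
  -- iteration 1/2 --
  BK 13: (30.506,-23.506) -> (21.314,-14.314) [heading=315, draw]
  FD 20: (21.314,-14.314) -> (35.456,-28.456) [heading=315, draw]
  -- iteration 2/2 --
  BK 13: (35.456,-28.456) -> (26.263,-19.263) [heading=315, draw]
  FD 20: (26.263,-19.263) -> (40.406,-33.406) [heading=315, draw]
]
FD 15: (40.406,-33.406) -> (51.012,-44.012) [heading=315, draw]
BK 15: (51.012,-44.012) -> (40.406,-33.406) [heading=315, draw]
RT 45: heading 315 -> 270
Final: pos=(40.406,-33.406), heading=270, 8 segment(s) drawn

Segment lengths:
  seg 1: (10,-3) -> (21.314,-14.314), length = 16
  seg 2: (21.314,-14.314) -> (30.506,-23.506), length = 13
  seg 3: (30.506,-23.506) -> (21.314,-14.314), length = 13
  seg 4: (21.314,-14.314) -> (35.456,-28.456), length = 20
  seg 5: (35.456,-28.456) -> (26.263,-19.263), length = 13
  seg 6: (26.263,-19.263) -> (40.406,-33.406), length = 20
  seg 7: (40.406,-33.406) -> (51.012,-44.012), length = 15
  seg 8: (51.012,-44.012) -> (40.406,-33.406), length = 15
Total = 125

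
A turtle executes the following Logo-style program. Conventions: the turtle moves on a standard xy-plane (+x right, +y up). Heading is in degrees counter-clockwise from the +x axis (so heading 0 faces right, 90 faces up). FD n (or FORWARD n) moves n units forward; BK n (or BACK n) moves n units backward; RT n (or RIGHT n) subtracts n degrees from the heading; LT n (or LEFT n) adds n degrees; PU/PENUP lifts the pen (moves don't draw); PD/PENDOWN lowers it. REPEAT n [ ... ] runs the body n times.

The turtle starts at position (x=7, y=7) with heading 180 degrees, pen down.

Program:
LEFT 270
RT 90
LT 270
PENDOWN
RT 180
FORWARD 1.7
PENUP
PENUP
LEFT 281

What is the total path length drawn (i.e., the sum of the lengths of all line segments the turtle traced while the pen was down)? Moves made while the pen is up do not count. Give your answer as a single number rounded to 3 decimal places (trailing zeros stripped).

Executing turtle program step by step:
Start: pos=(7,7), heading=180, pen down
LT 270: heading 180 -> 90
RT 90: heading 90 -> 0
LT 270: heading 0 -> 270
PD: pen down
RT 180: heading 270 -> 90
FD 1.7: (7,7) -> (7,8.7) [heading=90, draw]
PU: pen up
PU: pen up
LT 281: heading 90 -> 11
Final: pos=(7,8.7), heading=11, 1 segment(s) drawn

Segment lengths:
  seg 1: (7,7) -> (7,8.7), length = 1.7
Total = 1.7

Answer: 1.7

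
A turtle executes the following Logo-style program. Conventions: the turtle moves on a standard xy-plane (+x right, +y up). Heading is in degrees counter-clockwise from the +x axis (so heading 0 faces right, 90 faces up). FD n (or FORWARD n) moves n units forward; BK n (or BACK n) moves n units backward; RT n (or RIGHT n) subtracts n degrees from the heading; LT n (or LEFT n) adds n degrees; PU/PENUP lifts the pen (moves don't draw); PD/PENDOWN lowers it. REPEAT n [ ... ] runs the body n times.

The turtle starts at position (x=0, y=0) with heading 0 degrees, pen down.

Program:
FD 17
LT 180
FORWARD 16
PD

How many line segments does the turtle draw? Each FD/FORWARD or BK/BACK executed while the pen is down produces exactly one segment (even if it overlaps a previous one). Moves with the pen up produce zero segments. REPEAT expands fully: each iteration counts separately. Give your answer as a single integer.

Executing turtle program step by step:
Start: pos=(0,0), heading=0, pen down
FD 17: (0,0) -> (17,0) [heading=0, draw]
LT 180: heading 0 -> 180
FD 16: (17,0) -> (1,0) [heading=180, draw]
PD: pen down
Final: pos=(1,0), heading=180, 2 segment(s) drawn
Segments drawn: 2

Answer: 2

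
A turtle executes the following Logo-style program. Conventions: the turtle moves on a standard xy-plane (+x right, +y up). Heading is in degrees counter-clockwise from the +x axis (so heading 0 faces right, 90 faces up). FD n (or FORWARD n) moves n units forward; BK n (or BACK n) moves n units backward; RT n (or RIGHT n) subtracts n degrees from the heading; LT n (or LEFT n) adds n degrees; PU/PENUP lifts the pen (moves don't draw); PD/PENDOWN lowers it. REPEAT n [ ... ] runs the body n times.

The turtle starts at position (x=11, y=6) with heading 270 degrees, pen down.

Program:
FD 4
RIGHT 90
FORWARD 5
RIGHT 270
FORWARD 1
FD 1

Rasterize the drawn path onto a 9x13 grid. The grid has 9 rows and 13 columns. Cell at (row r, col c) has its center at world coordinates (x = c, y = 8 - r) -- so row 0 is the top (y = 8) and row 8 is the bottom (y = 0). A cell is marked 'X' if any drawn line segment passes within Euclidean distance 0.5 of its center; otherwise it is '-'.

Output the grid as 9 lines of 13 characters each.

Segment 0: (11,6) -> (11,2)
Segment 1: (11,2) -> (6,2)
Segment 2: (6,2) -> (6,1)
Segment 3: (6,1) -> (6,0)

Answer: -------------
-------------
-----------X-
-----------X-
-----------X-
-----------X-
------XXXXXX-
------X------
------X------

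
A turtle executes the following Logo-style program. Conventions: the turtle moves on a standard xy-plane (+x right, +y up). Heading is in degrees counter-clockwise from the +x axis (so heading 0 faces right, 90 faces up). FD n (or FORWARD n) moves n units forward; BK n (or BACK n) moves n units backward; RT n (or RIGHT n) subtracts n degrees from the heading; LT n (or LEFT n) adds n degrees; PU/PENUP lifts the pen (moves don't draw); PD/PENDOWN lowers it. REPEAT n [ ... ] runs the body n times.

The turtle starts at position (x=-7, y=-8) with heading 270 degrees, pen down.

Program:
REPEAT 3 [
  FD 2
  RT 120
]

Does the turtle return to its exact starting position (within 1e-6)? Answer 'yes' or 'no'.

Answer: yes

Derivation:
Executing turtle program step by step:
Start: pos=(-7,-8), heading=270, pen down
REPEAT 3 [
  -- iteration 1/3 --
  FD 2: (-7,-8) -> (-7,-10) [heading=270, draw]
  RT 120: heading 270 -> 150
  -- iteration 2/3 --
  FD 2: (-7,-10) -> (-8.732,-9) [heading=150, draw]
  RT 120: heading 150 -> 30
  -- iteration 3/3 --
  FD 2: (-8.732,-9) -> (-7,-8) [heading=30, draw]
  RT 120: heading 30 -> 270
]
Final: pos=(-7,-8), heading=270, 3 segment(s) drawn

Start position: (-7, -8)
Final position: (-7, -8)
Distance = 0; < 1e-6 -> CLOSED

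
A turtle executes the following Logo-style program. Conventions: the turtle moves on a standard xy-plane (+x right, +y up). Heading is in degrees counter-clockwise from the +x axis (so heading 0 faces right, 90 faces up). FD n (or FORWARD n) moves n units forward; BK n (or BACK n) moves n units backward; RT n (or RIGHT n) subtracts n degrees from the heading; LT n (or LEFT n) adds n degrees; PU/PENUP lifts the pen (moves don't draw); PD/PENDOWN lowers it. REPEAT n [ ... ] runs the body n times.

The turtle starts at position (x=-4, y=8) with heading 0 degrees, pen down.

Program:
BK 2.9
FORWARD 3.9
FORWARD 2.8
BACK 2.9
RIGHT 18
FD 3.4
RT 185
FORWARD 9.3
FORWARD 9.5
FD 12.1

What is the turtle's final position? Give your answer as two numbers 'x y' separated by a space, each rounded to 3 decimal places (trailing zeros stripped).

Executing turtle program step by step:
Start: pos=(-4,8), heading=0, pen down
BK 2.9: (-4,8) -> (-6.9,8) [heading=0, draw]
FD 3.9: (-6.9,8) -> (-3,8) [heading=0, draw]
FD 2.8: (-3,8) -> (-0.2,8) [heading=0, draw]
BK 2.9: (-0.2,8) -> (-3.1,8) [heading=0, draw]
RT 18: heading 0 -> 342
FD 3.4: (-3.1,8) -> (0.134,6.949) [heading=342, draw]
RT 185: heading 342 -> 157
FD 9.3: (0.134,6.949) -> (-8.427,10.583) [heading=157, draw]
FD 9.5: (-8.427,10.583) -> (-17.172,14.295) [heading=157, draw]
FD 12.1: (-17.172,14.295) -> (-28.31,19.023) [heading=157, draw]
Final: pos=(-28.31,19.023), heading=157, 8 segment(s) drawn

Answer: -28.31 19.023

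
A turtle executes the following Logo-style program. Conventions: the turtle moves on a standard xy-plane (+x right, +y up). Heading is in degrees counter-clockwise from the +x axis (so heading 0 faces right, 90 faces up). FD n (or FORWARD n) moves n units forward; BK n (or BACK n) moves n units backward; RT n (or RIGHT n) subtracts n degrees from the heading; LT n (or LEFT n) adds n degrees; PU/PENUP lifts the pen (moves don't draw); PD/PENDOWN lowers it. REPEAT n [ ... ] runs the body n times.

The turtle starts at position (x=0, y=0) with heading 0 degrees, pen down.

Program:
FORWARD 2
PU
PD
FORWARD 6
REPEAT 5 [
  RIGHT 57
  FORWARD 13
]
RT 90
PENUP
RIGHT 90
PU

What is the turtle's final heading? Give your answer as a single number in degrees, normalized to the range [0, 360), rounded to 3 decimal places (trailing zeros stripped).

Executing turtle program step by step:
Start: pos=(0,0), heading=0, pen down
FD 2: (0,0) -> (2,0) [heading=0, draw]
PU: pen up
PD: pen down
FD 6: (2,0) -> (8,0) [heading=0, draw]
REPEAT 5 [
  -- iteration 1/5 --
  RT 57: heading 0 -> 303
  FD 13: (8,0) -> (15.08,-10.903) [heading=303, draw]
  -- iteration 2/5 --
  RT 57: heading 303 -> 246
  FD 13: (15.08,-10.903) -> (9.793,-22.779) [heading=246, draw]
  -- iteration 3/5 --
  RT 57: heading 246 -> 189
  FD 13: (9.793,-22.779) -> (-3.047,-24.812) [heading=189, draw]
  -- iteration 4/5 --
  RT 57: heading 189 -> 132
  FD 13: (-3.047,-24.812) -> (-11.746,-15.152) [heading=132, draw]
  -- iteration 5/5 --
  RT 57: heading 132 -> 75
  FD 13: (-11.746,-15.152) -> (-8.381,-2.595) [heading=75, draw]
]
RT 90: heading 75 -> 345
PU: pen up
RT 90: heading 345 -> 255
PU: pen up
Final: pos=(-8.381,-2.595), heading=255, 7 segment(s) drawn

Answer: 255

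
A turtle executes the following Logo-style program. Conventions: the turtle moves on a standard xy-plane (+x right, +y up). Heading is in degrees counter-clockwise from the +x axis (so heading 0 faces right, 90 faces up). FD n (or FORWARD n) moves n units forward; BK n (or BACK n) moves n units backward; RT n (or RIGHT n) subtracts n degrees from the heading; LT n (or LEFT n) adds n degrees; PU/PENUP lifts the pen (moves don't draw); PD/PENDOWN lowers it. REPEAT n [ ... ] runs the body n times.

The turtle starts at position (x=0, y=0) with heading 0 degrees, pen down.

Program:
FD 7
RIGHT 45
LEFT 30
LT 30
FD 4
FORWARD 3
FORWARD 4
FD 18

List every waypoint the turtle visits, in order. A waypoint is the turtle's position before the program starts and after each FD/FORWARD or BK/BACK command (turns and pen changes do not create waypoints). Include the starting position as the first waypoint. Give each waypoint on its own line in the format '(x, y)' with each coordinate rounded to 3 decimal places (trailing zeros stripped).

Executing turtle program step by step:
Start: pos=(0,0), heading=0, pen down
FD 7: (0,0) -> (7,0) [heading=0, draw]
RT 45: heading 0 -> 315
LT 30: heading 315 -> 345
LT 30: heading 345 -> 15
FD 4: (7,0) -> (10.864,1.035) [heading=15, draw]
FD 3: (10.864,1.035) -> (13.761,1.812) [heading=15, draw]
FD 4: (13.761,1.812) -> (17.625,2.847) [heading=15, draw]
FD 18: (17.625,2.847) -> (35.012,7.506) [heading=15, draw]
Final: pos=(35.012,7.506), heading=15, 5 segment(s) drawn
Waypoints (6 total):
(0, 0)
(7, 0)
(10.864, 1.035)
(13.761, 1.812)
(17.625, 2.847)
(35.012, 7.506)

Answer: (0, 0)
(7, 0)
(10.864, 1.035)
(13.761, 1.812)
(17.625, 2.847)
(35.012, 7.506)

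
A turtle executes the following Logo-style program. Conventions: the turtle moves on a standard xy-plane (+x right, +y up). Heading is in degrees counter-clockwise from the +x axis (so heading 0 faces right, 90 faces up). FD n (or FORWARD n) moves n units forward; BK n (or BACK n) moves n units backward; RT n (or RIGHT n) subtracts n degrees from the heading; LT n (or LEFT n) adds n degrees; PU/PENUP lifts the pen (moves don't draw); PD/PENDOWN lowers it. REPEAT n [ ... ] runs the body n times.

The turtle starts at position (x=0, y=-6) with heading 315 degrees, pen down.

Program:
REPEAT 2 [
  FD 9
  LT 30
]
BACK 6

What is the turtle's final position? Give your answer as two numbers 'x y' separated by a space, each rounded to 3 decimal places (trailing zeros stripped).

Executing turtle program step by step:
Start: pos=(0,-6), heading=315, pen down
REPEAT 2 [
  -- iteration 1/2 --
  FD 9: (0,-6) -> (6.364,-12.364) [heading=315, draw]
  LT 30: heading 315 -> 345
  -- iteration 2/2 --
  FD 9: (6.364,-12.364) -> (15.057,-14.693) [heading=345, draw]
  LT 30: heading 345 -> 15
]
BK 6: (15.057,-14.693) -> (9.262,-16.246) [heading=15, draw]
Final: pos=(9.262,-16.246), heading=15, 3 segment(s) drawn

Answer: 9.262 -16.246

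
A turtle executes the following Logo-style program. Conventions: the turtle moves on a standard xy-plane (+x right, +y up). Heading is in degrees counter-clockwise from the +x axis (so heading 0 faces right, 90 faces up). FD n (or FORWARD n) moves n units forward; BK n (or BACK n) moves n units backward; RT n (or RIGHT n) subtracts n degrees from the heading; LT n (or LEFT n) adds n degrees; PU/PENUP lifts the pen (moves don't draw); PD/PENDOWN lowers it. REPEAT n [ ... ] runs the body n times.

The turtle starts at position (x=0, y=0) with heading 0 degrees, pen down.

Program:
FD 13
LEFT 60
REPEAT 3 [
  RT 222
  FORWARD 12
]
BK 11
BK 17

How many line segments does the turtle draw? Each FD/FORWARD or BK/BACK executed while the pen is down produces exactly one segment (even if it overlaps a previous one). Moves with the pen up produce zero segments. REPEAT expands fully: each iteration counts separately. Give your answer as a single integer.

Answer: 6

Derivation:
Executing turtle program step by step:
Start: pos=(0,0), heading=0, pen down
FD 13: (0,0) -> (13,0) [heading=0, draw]
LT 60: heading 0 -> 60
REPEAT 3 [
  -- iteration 1/3 --
  RT 222: heading 60 -> 198
  FD 12: (13,0) -> (1.587,-3.708) [heading=198, draw]
  -- iteration 2/3 --
  RT 222: heading 198 -> 336
  FD 12: (1.587,-3.708) -> (12.55,-8.589) [heading=336, draw]
  -- iteration 3/3 --
  RT 222: heading 336 -> 114
  FD 12: (12.55,-8.589) -> (7.669,2.374) [heading=114, draw]
]
BK 11: (7.669,2.374) -> (12.143,-7.675) [heading=114, draw]
BK 17: (12.143,-7.675) -> (19.058,-23.206) [heading=114, draw]
Final: pos=(19.058,-23.206), heading=114, 6 segment(s) drawn
Segments drawn: 6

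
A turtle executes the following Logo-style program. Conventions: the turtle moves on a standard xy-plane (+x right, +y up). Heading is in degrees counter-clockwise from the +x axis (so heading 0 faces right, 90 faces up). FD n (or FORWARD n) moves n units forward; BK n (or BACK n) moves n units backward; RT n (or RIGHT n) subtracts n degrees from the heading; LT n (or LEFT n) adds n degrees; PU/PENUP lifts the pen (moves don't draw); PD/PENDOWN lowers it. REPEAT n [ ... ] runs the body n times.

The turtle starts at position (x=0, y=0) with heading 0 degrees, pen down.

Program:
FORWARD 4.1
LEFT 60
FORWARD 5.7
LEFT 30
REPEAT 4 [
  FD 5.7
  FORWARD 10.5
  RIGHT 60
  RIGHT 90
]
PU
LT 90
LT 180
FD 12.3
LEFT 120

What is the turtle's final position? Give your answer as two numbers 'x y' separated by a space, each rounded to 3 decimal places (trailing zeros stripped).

Answer: 11.07 25.859

Derivation:
Executing turtle program step by step:
Start: pos=(0,0), heading=0, pen down
FD 4.1: (0,0) -> (4.1,0) [heading=0, draw]
LT 60: heading 0 -> 60
FD 5.7: (4.1,0) -> (6.95,4.936) [heading=60, draw]
LT 30: heading 60 -> 90
REPEAT 4 [
  -- iteration 1/4 --
  FD 5.7: (6.95,4.936) -> (6.95,10.636) [heading=90, draw]
  FD 10.5: (6.95,10.636) -> (6.95,21.136) [heading=90, draw]
  RT 60: heading 90 -> 30
  RT 90: heading 30 -> 300
  -- iteration 2/4 --
  FD 5.7: (6.95,21.136) -> (9.8,16.2) [heading=300, draw]
  FD 10.5: (9.8,16.2) -> (15.05,7.107) [heading=300, draw]
  RT 60: heading 300 -> 240
  RT 90: heading 240 -> 150
  -- iteration 3/4 --
  FD 5.7: (15.05,7.107) -> (10.114,9.957) [heading=150, draw]
  FD 10.5: (10.114,9.957) -> (1.02,15.207) [heading=150, draw]
  RT 60: heading 150 -> 90
  RT 90: heading 90 -> 0
  -- iteration 4/4 --
  FD 5.7: (1.02,15.207) -> (6.72,15.207) [heading=0, draw]
  FD 10.5: (6.72,15.207) -> (17.22,15.207) [heading=0, draw]
  RT 60: heading 0 -> 300
  RT 90: heading 300 -> 210
]
PU: pen up
LT 90: heading 210 -> 300
LT 180: heading 300 -> 120
FD 12.3: (17.22,15.207) -> (11.07,25.859) [heading=120, move]
LT 120: heading 120 -> 240
Final: pos=(11.07,25.859), heading=240, 10 segment(s) drawn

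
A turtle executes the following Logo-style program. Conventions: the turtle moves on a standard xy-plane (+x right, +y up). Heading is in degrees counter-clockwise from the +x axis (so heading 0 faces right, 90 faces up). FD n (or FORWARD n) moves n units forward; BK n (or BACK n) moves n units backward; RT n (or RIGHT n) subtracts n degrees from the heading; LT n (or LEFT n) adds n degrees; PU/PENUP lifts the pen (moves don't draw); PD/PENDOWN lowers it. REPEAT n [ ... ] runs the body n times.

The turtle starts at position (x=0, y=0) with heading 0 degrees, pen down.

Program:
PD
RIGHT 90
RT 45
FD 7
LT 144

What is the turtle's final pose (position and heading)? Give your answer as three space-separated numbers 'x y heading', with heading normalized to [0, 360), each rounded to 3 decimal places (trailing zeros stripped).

Executing turtle program step by step:
Start: pos=(0,0), heading=0, pen down
PD: pen down
RT 90: heading 0 -> 270
RT 45: heading 270 -> 225
FD 7: (0,0) -> (-4.95,-4.95) [heading=225, draw]
LT 144: heading 225 -> 9
Final: pos=(-4.95,-4.95), heading=9, 1 segment(s) drawn

Answer: -4.95 -4.95 9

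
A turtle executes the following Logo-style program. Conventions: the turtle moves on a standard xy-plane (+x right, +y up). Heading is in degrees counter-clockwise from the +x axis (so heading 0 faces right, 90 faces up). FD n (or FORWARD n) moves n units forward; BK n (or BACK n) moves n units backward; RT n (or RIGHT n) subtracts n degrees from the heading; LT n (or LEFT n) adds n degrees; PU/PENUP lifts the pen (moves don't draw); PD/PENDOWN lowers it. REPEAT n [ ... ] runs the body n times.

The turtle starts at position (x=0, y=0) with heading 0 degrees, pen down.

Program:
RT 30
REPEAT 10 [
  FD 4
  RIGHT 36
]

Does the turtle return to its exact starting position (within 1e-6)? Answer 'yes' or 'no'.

Answer: yes

Derivation:
Executing turtle program step by step:
Start: pos=(0,0), heading=0, pen down
RT 30: heading 0 -> 330
REPEAT 10 [
  -- iteration 1/10 --
  FD 4: (0,0) -> (3.464,-2) [heading=330, draw]
  RT 36: heading 330 -> 294
  -- iteration 2/10 --
  FD 4: (3.464,-2) -> (5.091,-5.654) [heading=294, draw]
  RT 36: heading 294 -> 258
  -- iteration 3/10 --
  FD 4: (5.091,-5.654) -> (4.259,-9.567) [heading=258, draw]
  RT 36: heading 258 -> 222
  -- iteration 4/10 --
  FD 4: (4.259,-9.567) -> (1.287,-12.243) [heading=222, draw]
  RT 36: heading 222 -> 186
  -- iteration 5/10 --
  FD 4: (1.287,-12.243) -> (-2.691,-12.661) [heading=186, draw]
  RT 36: heading 186 -> 150
  -- iteration 6/10 --
  FD 4: (-2.691,-12.661) -> (-6.155,-10.661) [heading=150, draw]
  RT 36: heading 150 -> 114
  -- iteration 7/10 --
  FD 4: (-6.155,-10.661) -> (-7.782,-7.007) [heading=114, draw]
  RT 36: heading 114 -> 78
  -- iteration 8/10 --
  FD 4: (-7.782,-7.007) -> (-6.951,-3.095) [heading=78, draw]
  RT 36: heading 78 -> 42
  -- iteration 9/10 --
  FD 4: (-6.951,-3.095) -> (-3.978,-0.418) [heading=42, draw]
  RT 36: heading 42 -> 6
  -- iteration 10/10 --
  FD 4: (-3.978,-0.418) -> (0,0) [heading=6, draw]
  RT 36: heading 6 -> 330
]
Final: pos=(0,0), heading=330, 10 segment(s) drawn

Start position: (0, 0)
Final position: (0, 0)
Distance = 0; < 1e-6 -> CLOSED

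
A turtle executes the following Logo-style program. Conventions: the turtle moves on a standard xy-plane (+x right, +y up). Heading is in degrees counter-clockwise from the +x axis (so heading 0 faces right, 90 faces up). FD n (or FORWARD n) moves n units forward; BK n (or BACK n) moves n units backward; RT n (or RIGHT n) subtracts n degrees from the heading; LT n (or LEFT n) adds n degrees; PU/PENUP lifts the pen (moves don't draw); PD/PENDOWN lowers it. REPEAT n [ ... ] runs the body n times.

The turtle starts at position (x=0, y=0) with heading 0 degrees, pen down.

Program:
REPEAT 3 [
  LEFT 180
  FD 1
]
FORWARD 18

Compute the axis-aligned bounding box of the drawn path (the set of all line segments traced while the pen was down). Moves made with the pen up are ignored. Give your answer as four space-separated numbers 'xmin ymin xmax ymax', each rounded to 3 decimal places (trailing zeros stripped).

Executing turtle program step by step:
Start: pos=(0,0), heading=0, pen down
REPEAT 3 [
  -- iteration 1/3 --
  LT 180: heading 0 -> 180
  FD 1: (0,0) -> (-1,0) [heading=180, draw]
  -- iteration 2/3 --
  LT 180: heading 180 -> 0
  FD 1: (-1,0) -> (0,0) [heading=0, draw]
  -- iteration 3/3 --
  LT 180: heading 0 -> 180
  FD 1: (0,0) -> (-1,0) [heading=180, draw]
]
FD 18: (-1,0) -> (-19,0) [heading=180, draw]
Final: pos=(-19,0), heading=180, 4 segment(s) drawn

Segment endpoints: x in {-19, -1, 0}, y in {0, 0, 0, 0, 0}
xmin=-19, ymin=0, xmax=0, ymax=0

Answer: -19 0 0 0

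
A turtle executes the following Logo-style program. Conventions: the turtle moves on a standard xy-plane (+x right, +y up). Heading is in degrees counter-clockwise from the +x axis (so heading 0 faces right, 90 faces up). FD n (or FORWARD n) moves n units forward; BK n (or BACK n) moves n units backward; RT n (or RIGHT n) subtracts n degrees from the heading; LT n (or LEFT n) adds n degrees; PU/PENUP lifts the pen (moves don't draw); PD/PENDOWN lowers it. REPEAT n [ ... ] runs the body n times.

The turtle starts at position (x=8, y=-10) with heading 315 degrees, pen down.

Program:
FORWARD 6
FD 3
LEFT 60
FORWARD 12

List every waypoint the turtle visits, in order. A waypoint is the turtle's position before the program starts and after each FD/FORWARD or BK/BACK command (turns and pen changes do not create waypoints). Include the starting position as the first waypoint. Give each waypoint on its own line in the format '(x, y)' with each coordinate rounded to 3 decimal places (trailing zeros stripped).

Executing turtle program step by step:
Start: pos=(8,-10), heading=315, pen down
FD 6: (8,-10) -> (12.243,-14.243) [heading=315, draw]
FD 3: (12.243,-14.243) -> (14.364,-16.364) [heading=315, draw]
LT 60: heading 315 -> 15
FD 12: (14.364,-16.364) -> (25.955,-13.258) [heading=15, draw]
Final: pos=(25.955,-13.258), heading=15, 3 segment(s) drawn
Waypoints (4 total):
(8, -10)
(12.243, -14.243)
(14.364, -16.364)
(25.955, -13.258)

Answer: (8, -10)
(12.243, -14.243)
(14.364, -16.364)
(25.955, -13.258)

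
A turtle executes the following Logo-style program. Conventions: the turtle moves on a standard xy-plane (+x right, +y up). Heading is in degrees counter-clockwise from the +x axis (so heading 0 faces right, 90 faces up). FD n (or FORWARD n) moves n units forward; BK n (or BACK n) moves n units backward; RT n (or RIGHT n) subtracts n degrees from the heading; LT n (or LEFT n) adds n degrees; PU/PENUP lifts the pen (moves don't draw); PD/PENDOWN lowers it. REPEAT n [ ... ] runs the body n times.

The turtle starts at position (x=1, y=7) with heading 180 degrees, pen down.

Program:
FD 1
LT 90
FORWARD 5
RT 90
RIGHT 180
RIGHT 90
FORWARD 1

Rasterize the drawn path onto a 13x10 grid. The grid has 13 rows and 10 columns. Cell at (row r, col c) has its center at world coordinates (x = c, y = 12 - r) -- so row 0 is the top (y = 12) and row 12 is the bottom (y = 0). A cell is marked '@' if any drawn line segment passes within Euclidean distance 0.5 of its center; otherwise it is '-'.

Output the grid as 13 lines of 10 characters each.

Answer: ----------
----------
----------
----------
----------
@@--------
@---------
@---------
@---------
@---------
@---------
@---------
----------

Derivation:
Segment 0: (1,7) -> (0,7)
Segment 1: (0,7) -> (-0,2)
Segment 2: (-0,2) -> (-0,1)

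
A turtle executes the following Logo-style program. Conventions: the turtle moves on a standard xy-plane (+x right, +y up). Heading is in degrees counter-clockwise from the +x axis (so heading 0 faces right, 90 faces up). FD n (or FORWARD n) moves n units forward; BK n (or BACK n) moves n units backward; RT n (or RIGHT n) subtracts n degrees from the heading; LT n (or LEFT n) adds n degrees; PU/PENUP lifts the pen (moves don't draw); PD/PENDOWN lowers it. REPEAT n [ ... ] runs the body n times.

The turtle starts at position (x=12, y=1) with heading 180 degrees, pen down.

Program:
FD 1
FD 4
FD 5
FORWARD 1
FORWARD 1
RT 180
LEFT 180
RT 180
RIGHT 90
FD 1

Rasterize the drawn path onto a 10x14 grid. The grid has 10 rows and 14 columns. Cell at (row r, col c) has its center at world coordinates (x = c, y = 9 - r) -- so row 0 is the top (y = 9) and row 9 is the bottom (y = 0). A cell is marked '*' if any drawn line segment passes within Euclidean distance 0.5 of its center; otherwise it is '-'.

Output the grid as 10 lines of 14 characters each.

Segment 0: (12,1) -> (11,1)
Segment 1: (11,1) -> (7,1)
Segment 2: (7,1) -> (2,1)
Segment 3: (2,1) -> (1,1)
Segment 4: (1,1) -> (0,1)
Segment 5: (0,1) -> (0,0)

Answer: --------------
--------------
--------------
--------------
--------------
--------------
--------------
--------------
*************-
*-------------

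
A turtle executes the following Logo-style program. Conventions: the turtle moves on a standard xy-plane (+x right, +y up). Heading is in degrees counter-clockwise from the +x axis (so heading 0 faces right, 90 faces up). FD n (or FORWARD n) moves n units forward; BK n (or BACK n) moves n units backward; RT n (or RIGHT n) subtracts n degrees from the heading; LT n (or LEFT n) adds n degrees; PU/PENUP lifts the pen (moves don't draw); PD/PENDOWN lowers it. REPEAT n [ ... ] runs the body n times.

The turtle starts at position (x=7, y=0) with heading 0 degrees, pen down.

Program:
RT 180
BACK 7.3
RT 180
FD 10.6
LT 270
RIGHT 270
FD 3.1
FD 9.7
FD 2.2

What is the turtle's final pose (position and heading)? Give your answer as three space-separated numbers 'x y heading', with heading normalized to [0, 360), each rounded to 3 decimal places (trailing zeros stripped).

Executing turtle program step by step:
Start: pos=(7,0), heading=0, pen down
RT 180: heading 0 -> 180
BK 7.3: (7,0) -> (14.3,0) [heading=180, draw]
RT 180: heading 180 -> 0
FD 10.6: (14.3,0) -> (24.9,0) [heading=0, draw]
LT 270: heading 0 -> 270
RT 270: heading 270 -> 0
FD 3.1: (24.9,0) -> (28,0) [heading=0, draw]
FD 9.7: (28,0) -> (37.7,0) [heading=0, draw]
FD 2.2: (37.7,0) -> (39.9,0) [heading=0, draw]
Final: pos=(39.9,0), heading=0, 5 segment(s) drawn

Answer: 39.9 0 0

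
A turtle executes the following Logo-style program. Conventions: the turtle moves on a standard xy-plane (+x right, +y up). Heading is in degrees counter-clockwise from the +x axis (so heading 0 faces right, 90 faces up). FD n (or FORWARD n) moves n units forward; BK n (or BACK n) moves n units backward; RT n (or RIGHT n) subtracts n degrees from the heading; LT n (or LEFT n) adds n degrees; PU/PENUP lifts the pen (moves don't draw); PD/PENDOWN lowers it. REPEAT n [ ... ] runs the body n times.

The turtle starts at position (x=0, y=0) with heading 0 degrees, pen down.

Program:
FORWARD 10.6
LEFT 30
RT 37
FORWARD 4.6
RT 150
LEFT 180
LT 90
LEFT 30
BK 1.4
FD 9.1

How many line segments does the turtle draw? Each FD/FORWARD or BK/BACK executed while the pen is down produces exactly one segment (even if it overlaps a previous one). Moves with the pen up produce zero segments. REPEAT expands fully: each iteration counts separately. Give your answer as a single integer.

Answer: 4

Derivation:
Executing turtle program step by step:
Start: pos=(0,0), heading=0, pen down
FD 10.6: (0,0) -> (10.6,0) [heading=0, draw]
LT 30: heading 0 -> 30
RT 37: heading 30 -> 353
FD 4.6: (10.6,0) -> (15.166,-0.561) [heading=353, draw]
RT 150: heading 353 -> 203
LT 180: heading 203 -> 23
LT 90: heading 23 -> 113
LT 30: heading 113 -> 143
BK 1.4: (15.166,-0.561) -> (16.284,-1.403) [heading=143, draw]
FD 9.1: (16.284,-1.403) -> (9.016,4.073) [heading=143, draw]
Final: pos=(9.016,4.073), heading=143, 4 segment(s) drawn
Segments drawn: 4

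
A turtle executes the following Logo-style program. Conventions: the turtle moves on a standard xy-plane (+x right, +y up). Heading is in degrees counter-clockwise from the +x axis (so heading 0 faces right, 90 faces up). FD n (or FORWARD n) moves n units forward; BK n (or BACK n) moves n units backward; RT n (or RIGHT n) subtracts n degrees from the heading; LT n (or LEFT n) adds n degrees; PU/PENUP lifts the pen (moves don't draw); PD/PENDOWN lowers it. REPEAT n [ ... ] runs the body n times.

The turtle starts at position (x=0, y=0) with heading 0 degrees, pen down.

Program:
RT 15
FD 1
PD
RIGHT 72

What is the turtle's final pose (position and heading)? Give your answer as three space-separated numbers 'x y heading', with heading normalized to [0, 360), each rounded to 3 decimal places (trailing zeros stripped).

Answer: 0.966 -0.259 273

Derivation:
Executing turtle program step by step:
Start: pos=(0,0), heading=0, pen down
RT 15: heading 0 -> 345
FD 1: (0,0) -> (0.966,-0.259) [heading=345, draw]
PD: pen down
RT 72: heading 345 -> 273
Final: pos=(0.966,-0.259), heading=273, 1 segment(s) drawn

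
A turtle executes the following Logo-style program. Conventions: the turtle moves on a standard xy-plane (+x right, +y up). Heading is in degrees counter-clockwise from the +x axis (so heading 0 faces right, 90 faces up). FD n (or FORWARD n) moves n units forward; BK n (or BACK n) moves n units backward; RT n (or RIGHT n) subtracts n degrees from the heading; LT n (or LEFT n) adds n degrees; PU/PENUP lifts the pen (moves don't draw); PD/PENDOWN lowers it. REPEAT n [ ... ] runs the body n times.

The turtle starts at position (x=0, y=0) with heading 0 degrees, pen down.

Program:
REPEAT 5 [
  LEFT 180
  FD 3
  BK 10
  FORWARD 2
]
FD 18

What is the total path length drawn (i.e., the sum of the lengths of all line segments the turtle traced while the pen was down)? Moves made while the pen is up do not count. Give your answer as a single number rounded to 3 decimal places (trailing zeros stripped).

Answer: 93

Derivation:
Executing turtle program step by step:
Start: pos=(0,0), heading=0, pen down
REPEAT 5 [
  -- iteration 1/5 --
  LT 180: heading 0 -> 180
  FD 3: (0,0) -> (-3,0) [heading=180, draw]
  BK 10: (-3,0) -> (7,0) [heading=180, draw]
  FD 2: (7,0) -> (5,0) [heading=180, draw]
  -- iteration 2/5 --
  LT 180: heading 180 -> 0
  FD 3: (5,0) -> (8,0) [heading=0, draw]
  BK 10: (8,0) -> (-2,0) [heading=0, draw]
  FD 2: (-2,0) -> (0,0) [heading=0, draw]
  -- iteration 3/5 --
  LT 180: heading 0 -> 180
  FD 3: (0,0) -> (-3,0) [heading=180, draw]
  BK 10: (-3,0) -> (7,0) [heading=180, draw]
  FD 2: (7,0) -> (5,0) [heading=180, draw]
  -- iteration 4/5 --
  LT 180: heading 180 -> 0
  FD 3: (5,0) -> (8,0) [heading=0, draw]
  BK 10: (8,0) -> (-2,0) [heading=0, draw]
  FD 2: (-2,0) -> (0,0) [heading=0, draw]
  -- iteration 5/5 --
  LT 180: heading 0 -> 180
  FD 3: (0,0) -> (-3,0) [heading=180, draw]
  BK 10: (-3,0) -> (7,0) [heading=180, draw]
  FD 2: (7,0) -> (5,0) [heading=180, draw]
]
FD 18: (5,0) -> (-13,0) [heading=180, draw]
Final: pos=(-13,0), heading=180, 16 segment(s) drawn

Segment lengths:
  seg 1: (0,0) -> (-3,0), length = 3
  seg 2: (-3,0) -> (7,0), length = 10
  seg 3: (7,0) -> (5,0), length = 2
  seg 4: (5,0) -> (8,0), length = 3
  seg 5: (8,0) -> (-2,0), length = 10
  seg 6: (-2,0) -> (0,0), length = 2
  seg 7: (0,0) -> (-3,0), length = 3
  seg 8: (-3,0) -> (7,0), length = 10
  seg 9: (7,0) -> (5,0), length = 2
  seg 10: (5,0) -> (8,0), length = 3
  seg 11: (8,0) -> (-2,0), length = 10
  seg 12: (-2,0) -> (0,0), length = 2
  seg 13: (0,0) -> (-3,0), length = 3
  seg 14: (-3,0) -> (7,0), length = 10
  seg 15: (7,0) -> (5,0), length = 2
  seg 16: (5,0) -> (-13,0), length = 18
Total = 93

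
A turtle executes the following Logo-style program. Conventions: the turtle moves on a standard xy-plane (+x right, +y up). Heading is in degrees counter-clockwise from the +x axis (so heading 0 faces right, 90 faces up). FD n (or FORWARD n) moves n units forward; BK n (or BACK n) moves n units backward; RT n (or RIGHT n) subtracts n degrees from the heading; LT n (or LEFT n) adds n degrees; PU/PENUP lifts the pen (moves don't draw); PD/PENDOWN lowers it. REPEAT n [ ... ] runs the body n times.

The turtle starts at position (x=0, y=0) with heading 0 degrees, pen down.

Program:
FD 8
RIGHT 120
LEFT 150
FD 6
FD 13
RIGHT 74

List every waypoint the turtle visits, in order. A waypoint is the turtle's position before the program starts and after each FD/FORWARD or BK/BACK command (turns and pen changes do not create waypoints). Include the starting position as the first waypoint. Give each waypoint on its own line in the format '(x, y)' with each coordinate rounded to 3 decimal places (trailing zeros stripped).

Answer: (0, 0)
(8, 0)
(13.196, 3)
(24.454, 9.5)

Derivation:
Executing turtle program step by step:
Start: pos=(0,0), heading=0, pen down
FD 8: (0,0) -> (8,0) [heading=0, draw]
RT 120: heading 0 -> 240
LT 150: heading 240 -> 30
FD 6: (8,0) -> (13.196,3) [heading=30, draw]
FD 13: (13.196,3) -> (24.454,9.5) [heading=30, draw]
RT 74: heading 30 -> 316
Final: pos=(24.454,9.5), heading=316, 3 segment(s) drawn
Waypoints (4 total):
(0, 0)
(8, 0)
(13.196, 3)
(24.454, 9.5)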